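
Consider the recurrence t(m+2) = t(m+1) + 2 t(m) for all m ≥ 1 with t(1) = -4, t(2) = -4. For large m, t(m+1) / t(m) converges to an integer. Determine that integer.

The characteristic equation is r^2 - r - 2 = 0, which factors as (r - 2)(r + 1) = 0.
So the roots are 2 and -1. Since |2| > |-1| and the coefficient of 2^m is non-zero, the ratio tends to 2.

2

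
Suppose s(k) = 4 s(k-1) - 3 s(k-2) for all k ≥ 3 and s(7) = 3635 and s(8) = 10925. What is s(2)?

Rearranging, s(k-2) = (s(k) - 4 s(k-1)) / -3.
s(6) = (10925 - 4·3635) / -3 = -3615/-3 = 1205
s(5) = (3635 - 4·1205) / -3 = -1185/-3 = 395
s(4) = (1205 - 4·395) / -3 = -375/-3 = 125
s(3) = (395 - 4·125) / -3 = -105/-3 = 35
s(2) = (125 - 4·35) / -3 = -15/-3 = 5

5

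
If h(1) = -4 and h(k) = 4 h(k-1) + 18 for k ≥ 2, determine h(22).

The fixed point is 18/(1 - 4) = -6, so h(k) + 6 = 4(h(k-1) + 6).
Hence h(k) = 2·4^{k-1} - 6.
h(22) = 2·4^{21} - 6 = 2·4398046511104 - 6 = 8796093022202.

8796093022202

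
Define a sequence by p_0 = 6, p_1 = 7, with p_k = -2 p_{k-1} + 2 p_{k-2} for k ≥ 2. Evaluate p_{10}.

-17440

p_2 = -2*7 + 2*6 = -2
p_3 = -2*(-2) + 2*7 = 18
p_4 = -2*18 + 2*(-2) = -40
p_5 = -2*(-40) + 2*18 = 116
p_6 = -2*116 + 2*(-40) = -312
p_7 = -2*(-312) + 2*116 = 856
p_8 = -2*856 + 2*(-312) = -2336
p_9 = -2*(-2336) + 2*856 = 6384
p_{10} = -2*6384 + 2*(-2336) = -17440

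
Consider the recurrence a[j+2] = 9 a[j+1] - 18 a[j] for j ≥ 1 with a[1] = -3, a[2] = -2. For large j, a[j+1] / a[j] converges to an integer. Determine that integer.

The characteristic equation is r^2 - 9r + 18 = 0, which factors as (r - 6)(r - 3) = 0.
So the roots are 6 and 3. Since |6| > |3| and the coefficient of 6^j is non-zero, the ratio tends to 6.

6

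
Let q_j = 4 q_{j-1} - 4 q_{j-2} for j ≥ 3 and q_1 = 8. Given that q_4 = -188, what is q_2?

Let q_2 = x.
q_3 = -32 + 4x
q_4 = -128 + 12x
So -128 + 12x = -188, giving x = -5.

-5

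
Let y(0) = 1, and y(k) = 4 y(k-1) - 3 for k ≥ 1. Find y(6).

y(1) = 4·1 - 3 = 1
y(2) = 4·1 - 3 = 1
y(3) = 4·1 - 3 = 1
y(4) = 4·1 - 3 = 1
y(5) = 4·1 - 3 = 1
y(6) = 4·1 - 3 = 1

1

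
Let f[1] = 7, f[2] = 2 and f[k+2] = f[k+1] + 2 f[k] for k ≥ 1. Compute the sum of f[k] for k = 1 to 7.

f[3] = 2 + 2*7 = 16
f[4] = 16 + 2*2 = 20
f[5] = 20 + 2*16 = 52
f[6] = 52 + 2*20 = 92
f[7] = 92 + 2*52 = 196
Sum = 7 + 2 + 16 + 20 + 52 + 92 + 196 = 385

385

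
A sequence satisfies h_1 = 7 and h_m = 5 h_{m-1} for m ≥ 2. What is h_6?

h_2 = 5·7 = 35
h_3 = 5·35 = 175
h_4 = 5·175 = 875
h_5 = 5·875 = 4375
h_6 = 5·4375 = 21875

21875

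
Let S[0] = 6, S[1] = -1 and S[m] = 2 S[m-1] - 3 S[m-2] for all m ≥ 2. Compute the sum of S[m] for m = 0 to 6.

S[2] = 2*(-1) - 3*6 = -20
S[3] = 2*(-20) - 3*(-1) = -37
S[4] = 2*(-37) - 3*(-20) = -14
S[5] = 2*(-14) - 3*(-37) = 83
S[6] = 2*83 - 3*(-14) = 208
Sum = 6 + (-1) + (-20) + (-37) + (-14) + 83 + 208 = 225

225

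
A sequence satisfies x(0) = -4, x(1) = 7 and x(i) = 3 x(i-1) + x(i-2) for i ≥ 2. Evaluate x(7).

x(2) = 3(7) + (-4) = 17
x(3) = 3(17) + 7 = 58
x(4) = 3(58) + 17 = 191
x(5) = 3(191) + 58 = 631
x(6) = 3(631) + 191 = 2084
x(7) = 3(2084) + 631 = 6883

6883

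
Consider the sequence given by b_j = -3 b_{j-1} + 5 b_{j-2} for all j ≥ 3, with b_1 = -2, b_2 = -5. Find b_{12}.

b_3 = -3(-5) + 5(-2) = 5
b_4 = -3(5) + 5(-5) = -40
b_5 = -3(-40) + 5(5) = 145
b_6 = -3(145) + 5(-40) = -635
b_7 = -3(-635) + 5(145) = 2630
b_8 = -3(2630) + 5(-635) = -11065
b_9 = -3(-11065) + 5(2630) = 46345
b_{10} = -3(46345) + 5(-11065) = -194360
b_{11} = -3(-194360) + 5(46345) = 814805
b_{12} = -3(814805) + 5(-194360) = -3416215

-3416215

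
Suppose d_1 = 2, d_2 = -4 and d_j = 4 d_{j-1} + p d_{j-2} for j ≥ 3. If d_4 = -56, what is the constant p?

d_3 = -16 + 2p
d_4 = -64 + 4p
So -64 + 4p = -56, giving p = 2.

2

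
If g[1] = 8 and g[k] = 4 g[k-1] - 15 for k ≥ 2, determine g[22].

The fixed point is -15/(1 - 4) = 5, so g[k] - 5 = 4(g[k-1] - 5).
Hence g[k] = 3·4^{k-1} + 5.
g[22] = 3·4^{21} + 5 = 3·4398046511104 + 5 = 13194139533317.

13194139533317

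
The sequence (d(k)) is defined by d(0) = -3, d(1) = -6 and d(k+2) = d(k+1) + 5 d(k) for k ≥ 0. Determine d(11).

-198591

d(2) = (-6) + 5(-3) = -21
d(3) = (-21) + 5(-6) = -51
d(4) = (-51) + 5(-21) = -156
d(5) = (-156) + 5(-51) = -411
d(6) = (-411) + 5(-156) = -1191
d(7) = (-1191) + 5(-411) = -3246
d(8) = (-3246) + 5(-1191) = -9201
d(9) = (-9201) + 5(-3246) = -25431
d(10) = (-25431) + 5(-9201) = -71436
d(11) = (-71436) + 5(-25431) = -198591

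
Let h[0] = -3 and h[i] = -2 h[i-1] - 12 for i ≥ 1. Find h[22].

The fixed point is -12/(1 + 2) = -4, so h[i] + 4 = -2(h[i-1] + 4).
Hence h[i] = 1·(-2)^i - 4.
h[22] = 1·(-2)^{22} - 4 = 1·4194304 - 4 = 4194300.

4194300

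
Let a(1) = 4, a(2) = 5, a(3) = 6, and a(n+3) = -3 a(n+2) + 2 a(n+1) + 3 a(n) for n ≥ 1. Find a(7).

99

a(4) = -3*6 + 2*5 + 3*4 = 4
a(5) = -3*4 + 2*6 + 3*5 = 15
a(6) = -3*15 + 2*4 + 3*6 = -19
a(7) = -3*(-19) + 2*15 + 3*4 = 99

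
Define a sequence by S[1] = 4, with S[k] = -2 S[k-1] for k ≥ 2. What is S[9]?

1024

S[2] = -2(4) = -8
S[3] = -2(-8) = 16
S[4] = -2(16) = -32
S[5] = -2(-32) = 64
S[6] = -2(64) = -128
S[7] = -2(-128) = 256
S[8] = -2(256) = -512
S[9] = -2(-512) = 1024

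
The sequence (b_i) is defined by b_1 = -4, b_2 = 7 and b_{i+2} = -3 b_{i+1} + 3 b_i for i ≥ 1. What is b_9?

-94689

b_3 = -3(7) + 3(-4) = -33
b_4 = -3(-33) + 3(7) = 120
b_5 = -3(120) + 3(-33) = -459
b_6 = -3(-459) + 3(120) = 1737
b_7 = -3(1737) + 3(-459) = -6588
b_8 = -3(-6588) + 3(1737) = 24975
b_9 = -3(24975) + 3(-6588) = -94689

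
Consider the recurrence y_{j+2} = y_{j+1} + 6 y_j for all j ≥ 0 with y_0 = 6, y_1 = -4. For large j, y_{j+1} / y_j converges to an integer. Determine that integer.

3

The characteristic equation is r^2 - r - 6 = 0, which factors as (r - 3)(r + 2) = 0.
So the roots are 3 and -2. Since |3| > |-2| and the coefficient of 3^j is non-zero, the ratio tends to 3.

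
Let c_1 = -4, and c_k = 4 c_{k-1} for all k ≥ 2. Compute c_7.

-16384

c_2 = 4(-4) = -16
c_3 = 4(-16) = -64
c_4 = 4(-64) = -256
c_5 = 4(-256) = -1024
c_6 = 4(-1024) = -4096
c_7 = 4(-4096) = -16384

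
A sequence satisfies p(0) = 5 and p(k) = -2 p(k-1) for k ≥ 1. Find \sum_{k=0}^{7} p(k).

p(1) = -2·5 = -10
p(2) = -2·(-10) = 20
p(3) = -2·20 = -40
p(4) = -2·(-40) = 80
p(5) = -2·80 = -160
p(6) = -2·(-160) = 320
p(7) = -2·320 = -640
Sum = 5 + (-10) + 20 + (-40) + 80 + (-160) + 320 + (-640) = -425

-425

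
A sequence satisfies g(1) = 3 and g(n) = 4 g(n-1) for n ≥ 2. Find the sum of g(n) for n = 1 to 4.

g(2) = 4·3 = 12
g(3) = 4·12 = 48
g(4) = 4·48 = 192
Sum = 3 + 12 + 48 + 192 = 255

255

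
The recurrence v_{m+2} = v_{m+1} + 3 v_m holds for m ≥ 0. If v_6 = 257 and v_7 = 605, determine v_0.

Rearranging, v_{m-2} = (v_m - v_{m-1}) / 3.
v_5 = (605 - 257) / 3 = 348/3 = 116
v_4 = (257 - 116) / 3 = 141/3 = 47
v_3 = (116 - 47) / 3 = 69/3 = 23
v_2 = (47 - 23) / 3 = 24/3 = 8
v_1 = (23 - 8) / 3 = 15/3 = 5
v_0 = (8 - 5) / 3 = 3/3 = 1

1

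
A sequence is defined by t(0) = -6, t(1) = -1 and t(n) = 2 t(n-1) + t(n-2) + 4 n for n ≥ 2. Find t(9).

4087

t(2) = 2*(-1) + (-6) + 8 = 0
t(3) = 2*0 + (-1) + 12 = 11
t(4) = 2*11 + 0 + 16 = 38
t(5) = 2*38 + 11 + 20 = 107
t(6) = 2*107 + 38 + 24 = 276
t(7) = 2*276 + 107 + 28 = 687
t(8) = 2*687 + 276 + 32 = 1682
t(9) = 2*1682 + 687 + 36 = 4087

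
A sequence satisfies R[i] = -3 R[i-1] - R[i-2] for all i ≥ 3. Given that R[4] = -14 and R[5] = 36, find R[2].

Rearranging, R[i-2] = -(R[i] + 3 R[i-1]).
R[3] = -(36 + 3(-14)) = 6
R[2] = -(-14 + 3(6)) = -4

-4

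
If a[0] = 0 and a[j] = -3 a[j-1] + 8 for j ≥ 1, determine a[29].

137260754729768

The fixed point is 8/(1 + 3) = 2, so a[j] - 2 = -3(a[j-1] - 2).
Hence a[j] = -2·(-3)^j + 2.
a[29] = -2·(-3)^{29} + 2 = -2·-68630377364883 + 2 = 137260754729768.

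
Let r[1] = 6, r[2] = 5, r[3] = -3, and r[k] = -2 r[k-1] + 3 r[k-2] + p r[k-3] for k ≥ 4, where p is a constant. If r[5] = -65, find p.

2

r[4] = 21 + 6p
r[5] = -51 - 7p
So -51 - 7p = -65, giving p = 2.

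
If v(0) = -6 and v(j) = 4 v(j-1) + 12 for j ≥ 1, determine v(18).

-137438953476

The fixed point is 12/(1 - 4) = -4, so v(j) + 4 = 4(v(j-1) + 4).
Hence v(j) = -2·4^j - 4.
v(18) = -2·4^{18} - 4 = -2·68719476736 - 4 = -137438953476.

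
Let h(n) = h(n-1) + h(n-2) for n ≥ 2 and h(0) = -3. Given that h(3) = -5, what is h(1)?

Let h(1) = v.
h(2) = -3 + v
h(3) = -3 + 2v
So -3 + 2v = -5, giving v = -1.

-1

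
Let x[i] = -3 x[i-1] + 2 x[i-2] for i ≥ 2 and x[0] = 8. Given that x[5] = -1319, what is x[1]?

Let x[1] = y.
x[2] = 16 - 3y
x[3] = -48 + 11y
x[4] = 176 - 39y
x[5] = -624 + 139y
So -624 + 139y = -1319, giving y = -5.

-5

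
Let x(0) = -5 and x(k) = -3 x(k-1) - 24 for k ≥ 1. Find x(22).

The fixed point is -24/(1 + 3) = -6, so x(k) + 6 = -3(x(k-1) + 6).
Hence x(k) = 1·(-3)^k - 6.
x(22) = 1·(-3)^{22} - 6 = 1·31381059609 - 6 = 31381059603.

31381059603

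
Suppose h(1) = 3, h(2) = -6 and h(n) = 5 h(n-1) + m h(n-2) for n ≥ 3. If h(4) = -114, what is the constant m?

h(3) = -30 + 3m
h(4) = -150 + 9m
So -150 + 9m = -114, giving m = 4.

4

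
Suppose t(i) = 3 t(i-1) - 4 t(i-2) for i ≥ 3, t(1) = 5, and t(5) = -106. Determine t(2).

Let t(2) = x.
t(3) = -20 + 3x
t(4) = -60 + 5x
t(5) = -100 + 3x
So -100 + 3x = -106, giving x = -2.

-2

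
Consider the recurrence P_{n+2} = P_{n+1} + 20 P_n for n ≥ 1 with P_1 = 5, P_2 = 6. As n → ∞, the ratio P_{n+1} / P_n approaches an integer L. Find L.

5

The characteristic equation is r^2 - r - 20 = 0, which factors as (r - 5)(r + 4) = 0.
So the roots are 5 and -4. Since |5| > |-4| and the coefficient of 5^n is non-zero, the ratio tends to 5.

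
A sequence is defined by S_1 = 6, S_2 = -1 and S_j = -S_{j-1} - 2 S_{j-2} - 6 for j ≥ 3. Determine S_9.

S_3 = -(-1) - 2(6) - 6 = -17
S_4 = -(-17) - 2(-1) - 6 = 13
S_5 = -13 - 2(-17) - 6 = 15
S_6 = -15 - 2(13) - 6 = -47
S_7 = -(-47) - 2(15) - 6 = 11
S_8 = -11 - 2(-47) - 6 = 77
S_9 = -77 - 2(11) - 6 = -105

-105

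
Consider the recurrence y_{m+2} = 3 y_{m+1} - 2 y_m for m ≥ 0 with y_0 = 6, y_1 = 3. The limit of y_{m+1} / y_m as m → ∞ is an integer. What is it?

The characteristic equation is r^2 - 3r + 2 = 0, which factors as (r - 2)(r - 1) = 0.
So the roots are 2 and 1. Since |2| > |1| and the coefficient of 2^m is non-zero, the ratio tends to 2.

2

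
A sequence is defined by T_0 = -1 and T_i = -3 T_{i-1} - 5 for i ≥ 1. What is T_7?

-548

T_1 = -3*(-1) - 5 = -2
T_2 = -3*(-2) - 5 = 1
T_3 = -3*1 - 5 = -8
T_4 = -3*(-8) - 5 = 19
T_5 = -3*19 - 5 = -62
T_6 = -3*(-62) - 5 = 181
T_7 = -3*181 - 5 = -548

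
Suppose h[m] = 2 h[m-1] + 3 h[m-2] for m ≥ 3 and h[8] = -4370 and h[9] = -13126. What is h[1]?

-6

Rearranging, h[m-2] = (h[m] - 2 h[m-1]) / 3.
h[7] = (-13126 - 2·(-4370)) / 3 = -4386/3 = -1462
h[6] = (-4370 - 2·(-1462)) / 3 = -1446/3 = -482
h[5] = (-1462 - 2·(-482)) / 3 = -498/3 = -166
h[4] = (-482 - 2·(-166)) / 3 = -150/3 = -50
h[3] = (-166 - 2·(-50)) / 3 = -66/3 = -22
h[2] = (-50 - 2·(-22)) / 3 = -6/3 = -2
h[1] = (-22 - 2·(-2)) / 3 = -18/3 = -6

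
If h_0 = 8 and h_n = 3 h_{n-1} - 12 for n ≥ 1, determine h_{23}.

188286357660

The fixed point is -12/(1 - 3) = 6, so h_n - 6 = 3(h_{n-1} - 6).
Hence h_n = 2·3^n + 6.
h_{23} = 2·3^{23} + 6 = 2·94143178827 + 6 = 188286357660.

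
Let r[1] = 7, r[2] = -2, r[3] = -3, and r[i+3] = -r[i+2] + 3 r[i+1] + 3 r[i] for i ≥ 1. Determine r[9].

r[4] = -(-3) + 3*(-2) + 3*7 = 18
r[5] = -18 + 3*(-3) + 3*(-2) = -33
r[6] = -(-33) + 3*18 + 3*(-3) = 78
r[7] = -78 + 3*(-33) + 3*18 = -123
r[8] = -(-123) + 3*78 + 3*(-33) = 258
r[9] = -258 + 3*(-123) + 3*78 = -393

-393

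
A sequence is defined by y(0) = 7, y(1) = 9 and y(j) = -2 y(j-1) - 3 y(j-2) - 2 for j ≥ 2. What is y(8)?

-809

y(2) = -2*9 - 3*7 - 2 = -41
y(3) = -2*(-41) - 3*9 - 2 = 53
y(4) = -2*53 - 3*(-41) - 2 = 15
y(5) = -2*15 - 3*53 - 2 = -191
y(6) = -2*(-191) - 3*15 - 2 = 335
y(7) = -2*335 - 3*(-191) - 2 = -99
y(8) = -2*(-99) - 3*335 - 2 = -809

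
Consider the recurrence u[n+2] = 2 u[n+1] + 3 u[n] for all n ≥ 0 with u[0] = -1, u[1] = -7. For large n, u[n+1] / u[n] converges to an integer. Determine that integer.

The characteristic equation is r^2 - 2r - 3 = 0, which factors as (r - 3)(r + 1) = 0.
So the roots are 3 and -1. Since |3| > |-1| and the coefficient of 3^n is non-zero, the ratio tends to 3.

3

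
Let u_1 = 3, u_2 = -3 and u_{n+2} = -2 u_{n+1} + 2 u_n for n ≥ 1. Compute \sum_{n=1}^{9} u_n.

3414

u_3 = -2*(-3) + 2*3 = 12
u_4 = -2*12 + 2*(-3) = -30
u_5 = -2*(-30) + 2*12 = 84
u_6 = -2*84 + 2*(-30) = -228
u_7 = -2*(-228) + 2*84 = 624
u_8 = -2*624 + 2*(-228) = -1704
u_9 = -2*(-1704) + 2*624 = 4656
Sum = 3 + (-3) + 12 + (-30) + 84 + (-228) + 624 + (-1704) + 4656 = 3414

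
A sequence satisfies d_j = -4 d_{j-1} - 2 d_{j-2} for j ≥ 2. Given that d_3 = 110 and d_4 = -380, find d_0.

5

Rearranging, d_{j-2} = (d_j + 4 d_{j-1}) / -2.
d_2 = (-380 + 4·110) / -2 = 60/-2 = -30
d_1 = (110 + 4·(-30)) / -2 = -10/-2 = 5
d_0 = (-30 + 4·5) / -2 = -10/-2 = 5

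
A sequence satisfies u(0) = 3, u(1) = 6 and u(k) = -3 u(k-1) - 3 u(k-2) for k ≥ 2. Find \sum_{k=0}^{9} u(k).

-1143

u(2) = -3·6 - 3·3 = -27
u(3) = -3·(-27) - 3·6 = 63
u(4) = -3·63 - 3·(-27) = -108
u(5) = -3·(-108) - 3·63 = 135
u(6) = -3·135 - 3·(-108) = -81
u(7) = -3·(-81) - 3·135 = -162
u(8) = -3·(-162) - 3·(-81) = 729
u(9) = -3·729 - 3·(-162) = -1701
Sum = 3 + 6 + (-27) + 63 + (-108) + 135 + (-81) + (-162) + 729 + (-1701) = -1143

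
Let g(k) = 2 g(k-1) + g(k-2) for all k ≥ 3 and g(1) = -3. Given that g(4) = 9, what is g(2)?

Let g(2) = v.
g(3) = -3 + 2v
g(4) = -6 + 5v
So -6 + 5v = 9, giving v = 3.

3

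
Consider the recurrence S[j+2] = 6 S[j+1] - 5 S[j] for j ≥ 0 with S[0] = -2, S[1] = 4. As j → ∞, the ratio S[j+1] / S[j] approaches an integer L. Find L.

The characteristic equation is r^2 - 6r + 5 = 0, which factors as (r - 5)(r - 1) = 0.
So the roots are 5 and 1. Since |5| > |1| and the coefficient of 5^j is non-zero, the ratio tends to 5.

5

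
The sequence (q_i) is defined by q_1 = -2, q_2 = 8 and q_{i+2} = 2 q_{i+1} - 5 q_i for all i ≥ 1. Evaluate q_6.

q_3 = 2(8) - 5(-2) = 26
q_4 = 2(26) - 5(8) = 12
q_5 = 2(12) - 5(26) = -106
q_6 = 2(-106) - 5(12) = -272

-272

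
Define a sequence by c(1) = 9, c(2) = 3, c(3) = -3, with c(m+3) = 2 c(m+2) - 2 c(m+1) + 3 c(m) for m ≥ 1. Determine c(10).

c(4) = 2(-3) - 2(3) + 3(9) = 15
c(5) = 2(15) - 2(-3) + 3(3) = 45
c(6) = 2(45) - 2(15) + 3(-3) = 51
c(7) = 2(51) - 2(45) + 3(15) = 57
c(8) = 2(57) - 2(51) + 3(45) = 147
c(9) = 2(147) - 2(57) + 3(51) = 333
c(10) = 2(333) - 2(147) + 3(57) = 543

543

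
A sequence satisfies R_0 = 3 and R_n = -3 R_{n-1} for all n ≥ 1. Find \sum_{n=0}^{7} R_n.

-4920

R_1 = -3*3 = -9
R_2 = -3*(-9) = 27
R_3 = -3*27 = -81
R_4 = -3*(-81) = 243
R_5 = -3*243 = -729
R_6 = -3*(-729) = 2187
R_7 = -3*2187 = -6561
Sum = 3 + (-9) + 27 + (-81) + 243 + (-729) + 2187 + (-6561) = -4920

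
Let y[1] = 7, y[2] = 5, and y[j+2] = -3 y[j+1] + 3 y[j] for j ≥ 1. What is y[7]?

351

y[3] = -3·5 + 3·7 = 6
y[4] = -3·6 + 3·5 = -3
y[5] = -3·(-3) + 3·6 = 27
y[6] = -3·27 + 3·(-3) = -90
y[7] = -3·(-90) + 3·27 = 351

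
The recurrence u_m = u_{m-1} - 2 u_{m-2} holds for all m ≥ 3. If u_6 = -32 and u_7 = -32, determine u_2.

-4

Rearranging, u_{m-2} = (u_m - u_{m-1}) / -2.
u_5 = (-32 - (-32)) / -2 = 0/-2 = 0
u_4 = (-32 - 0) / -2 = -32/-2 = 16
u_3 = (0 - 16) / -2 = -16/-2 = 8
u_2 = (16 - 8) / -2 = 8/-2 = -4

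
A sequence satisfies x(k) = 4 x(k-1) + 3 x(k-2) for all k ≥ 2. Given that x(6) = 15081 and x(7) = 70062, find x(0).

3

Rearranging, x(k-2) = (x(k) - 4 x(k-1)) / 3.
x(5) = (70062 - 4(15081)) / 3 = 9738/3 = 3246
x(4) = (15081 - 4(3246)) / 3 = 2097/3 = 699
x(3) = (3246 - 4(699)) / 3 = 450/3 = 150
x(2) = (699 - 4(150)) / 3 = 99/3 = 33
x(1) = (150 - 4(33)) / 3 = 18/3 = 6
x(0) = (33 - 4(6)) / 3 = 9/3 = 3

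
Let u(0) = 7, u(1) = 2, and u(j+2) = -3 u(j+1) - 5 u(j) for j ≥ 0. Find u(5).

u(2) = -3(2) - 5(7) = -41
u(3) = -3(-41) - 5(2) = 113
u(4) = -3(113) - 5(-41) = -134
u(5) = -3(-134) - 5(113) = -163

-163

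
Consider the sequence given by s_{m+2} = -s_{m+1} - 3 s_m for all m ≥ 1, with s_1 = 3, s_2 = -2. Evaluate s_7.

s_3 = -(-2) - 3·3 = -7
s_4 = -(-7) - 3·(-2) = 13
s_5 = -13 - 3·(-7) = 8
s_6 = -8 - 3·13 = -47
s_7 = -(-47) - 3·8 = 23

23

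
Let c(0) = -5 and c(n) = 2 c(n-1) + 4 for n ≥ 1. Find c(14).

The fixed point is 4/(1 - 2) = -4, so c(n) + 4 = 2(c(n-1) + 4).
Hence c(n) = -1·2^n - 4.
c(14) = -1·2^{14} - 4 = -1·16384 - 4 = -16388.

-16388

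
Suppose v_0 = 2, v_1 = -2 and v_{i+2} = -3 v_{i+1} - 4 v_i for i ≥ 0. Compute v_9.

-914

v_2 = -3(-2) - 4(2) = -2
v_3 = -3(-2) - 4(-2) = 14
v_4 = -3(14) - 4(-2) = -34
v_5 = -3(-34) - 4(14) = 46
v_6 = -3(46) - 4(-34) = -2
v_7 = -3(-2) - 4(46) = -178
v_8 = -3(-178) - 4(-2) = 542
v_9 = -3(542) - 4(-178) = -914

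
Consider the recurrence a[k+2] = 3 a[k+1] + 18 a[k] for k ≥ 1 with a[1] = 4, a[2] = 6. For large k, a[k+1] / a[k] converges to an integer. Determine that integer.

The characteristic equation is r^2 - 3r - 18 = 0, which factors as (r - 6)(r + 3) = 0.
So the roots are 6 and -3. Since |6| > |-3| and the coefficient of 6^k is non-zero, the ratio tends to 6.

6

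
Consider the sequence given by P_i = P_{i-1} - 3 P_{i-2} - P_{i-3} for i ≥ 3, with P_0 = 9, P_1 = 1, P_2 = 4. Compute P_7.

94

P_3 = 4 - 3·1 - 9 = -8
P_4 = (-8) - 3·4 - 1 = -21
P_5 = (-21) - 3·(-8) - 4 = -1
P_6 = (-1) - 3·(-21) - (-8) = 70
P_7 = 70 - 3·(-1) - (-21) = 94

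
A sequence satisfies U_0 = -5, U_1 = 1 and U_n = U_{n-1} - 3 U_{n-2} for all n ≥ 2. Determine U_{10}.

-1079

U_2 = 1 - 3(-5) = 16
U_3 = 16 - 3(1) = 13
U_4 = 13 - 3(16) = -35
U_5 = (-35) - 3(13) = -74
U_6 = (-74) - 3(-35) = 31
U_7 = 31 - 3(-74) = 253
U_8 = 253 - 3(31) = 160
U_9 = 160 - 3(253) = -599
U_{10} = (-599) - 3(160) = -1079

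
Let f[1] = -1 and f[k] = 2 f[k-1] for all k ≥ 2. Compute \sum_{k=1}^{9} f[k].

-511

f[2] = 2·(-1) = -2
f[3] = 2·(-2) = -4
f[4] = 2·(-4) = -8
f[5] = 2·(-8) = -16
f[6] = 2·(-16) = -32
f[7] = 2·(-32) = -64
f[8] = 2·(-64) = -128
f[9] = 2·(-128) = -256
Sum = (-1) + (-2) + (-4) + (-8) + (-16) + (-32) + (-64) + (-128) + (-256) = -511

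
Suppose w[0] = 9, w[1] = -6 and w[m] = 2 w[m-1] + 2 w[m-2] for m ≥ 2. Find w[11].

w[2] = 2*(-6) + 2*9 = 6
w[3] = 2*6 + 2*(-6) = 0
w[4] = 2*0 + 2*6 = 12
w[5] = 2*12 + 2*0 = 24
w[6] = 2*24 + 2*12 = 72
w[7] = 2*72 + 2*24 = 192
w[8] = 2*192 + 2*72 = 528
w[9] = 2*528 + 2*192 = 1440
w[10] = 2*1440 + 2*528 = 3936
w[11] = 2*3936 + 2*1440 = 10752

10752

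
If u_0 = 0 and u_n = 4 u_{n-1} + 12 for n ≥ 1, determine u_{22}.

70368744177660

The fixed point is 12/(1 - 4) = -4, so u_n + 4 = 4(u_{n-1} + 4).
Hence u_n = 4·4^n - 4.
u_{22} = 4·4^{22} - 4 = 4·17592186044416 - 4 = 70368744177660.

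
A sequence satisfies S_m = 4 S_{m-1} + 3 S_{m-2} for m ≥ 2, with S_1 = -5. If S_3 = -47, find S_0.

4

Let S_0 = v.
S_2 = -20 + 3v
S_3 = -95 + 12v
So -95 + 12v = -47, giving v = 4.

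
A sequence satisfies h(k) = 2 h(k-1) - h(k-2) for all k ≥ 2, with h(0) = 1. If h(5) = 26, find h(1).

6

Let h(1) = w.
h(2) = -1 + 2w
h(3) = -2 + 3w
h(4) = -3 + 4w
h(5) = -4 + 5w
So -4 + 5w = 26, giving w = 6.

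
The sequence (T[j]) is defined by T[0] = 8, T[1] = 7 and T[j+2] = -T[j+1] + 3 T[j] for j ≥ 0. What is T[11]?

-9035

T[2] = -7 + 3·8 = 17
T[3] = -17 + 3·7 = 4
T[4] = -4 + 3·17 = 47
T[5] = -47 + 3·4 = -35
T[6] = -(-35) + 3·47 = 176
T[7] = -176 + 3·(-35) = -281
T[8] = -(-281) + 3·176 = 809
T[9] = -809 + 3·(-281) = -1652
T[10] = -(-1652) + 3·809 = 4079
T[11] = -4079 + 3·(-1652) = -9035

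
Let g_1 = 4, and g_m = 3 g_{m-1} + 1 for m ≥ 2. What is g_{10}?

g_2 = 3·4 + 1 = 13
g_3 = 3·13 + 1 = 40
g_4 = 3·40 + 1 = 121
g_5 = 3·121 + 1 = 364
g_6 = 3·364 + 1 = 1093
g_7 = 3·1093 + 1 = 3280
g_8 = 3·3280 + 1 = 9841
g_9 = 3·9841 + 1 = 29524
g_{10} = 3·29524 + 1 = 88573

88573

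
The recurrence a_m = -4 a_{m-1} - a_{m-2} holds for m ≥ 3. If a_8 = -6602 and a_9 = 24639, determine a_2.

Rearranging, a_{m-2} = -(a_m + 4 a_{m-1}).
a_7 = -(24639 + 4·(-6602)) = 1769
a_6 = -(-6602 + 4·1769) = -474
a_5 = -(1769 + 4·(-474)) = 127
a_4 = -(-474 + 4·127) = -34
a_3 = -(127 + 4·(-34)) = 9
a_2 = -(-34 + 4·9) = -2

-2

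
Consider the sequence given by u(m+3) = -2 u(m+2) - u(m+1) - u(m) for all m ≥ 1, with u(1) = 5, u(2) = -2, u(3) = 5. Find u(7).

66

u(4) = -2*5 - (-2) - 5 = -13
u(5) = -2*(-13) - 5 - (-2) = 23
u(6) = -2*23 - (-13) - 5 = -38
u(7) = -2*(-38) - 23 - (-13) = 66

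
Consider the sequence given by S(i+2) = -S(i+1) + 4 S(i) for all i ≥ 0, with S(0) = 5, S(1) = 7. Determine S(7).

S(2) = -7 + 4*5 = 13
S(3) = -13 + 4*7 = 15
S(4) = -15 + 4*13 = 37
S(5) = -37 + 4*15 = 23
S(6) = -23 + 4*37 = 125
S(7) = -125 + 4*23 = -33

-33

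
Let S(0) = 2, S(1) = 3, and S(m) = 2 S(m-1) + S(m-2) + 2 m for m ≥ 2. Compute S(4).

S(2) = 2·3 + 2 + 4 = 12
S(3) = 2·12 + 3 + 6 = 33
S(4) = 2·33 + 12 + 8 = 86

86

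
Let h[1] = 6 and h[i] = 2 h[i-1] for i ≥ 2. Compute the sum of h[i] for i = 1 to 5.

186

h[2] = 2(6) = 12
h[3] = 2(12) = 24
h[4] = 2(24) = 48
h[5] = 2(48) = 96
Sum = 6 + 12 + 24 + 48 + 96 = 186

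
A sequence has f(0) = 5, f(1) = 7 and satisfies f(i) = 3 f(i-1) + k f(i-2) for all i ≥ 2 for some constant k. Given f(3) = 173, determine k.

f(2) = 21 + 5k
f(3) = 63 + 22k
So 63 + 22k = 173, giving k = 5.

5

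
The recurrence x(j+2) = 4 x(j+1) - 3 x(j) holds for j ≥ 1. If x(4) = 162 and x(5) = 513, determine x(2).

Rearranging, x(j-2) = (x(j) - 4 x(j-1)) / -3.
x(3) = (513 - 4·162) / -3 = -135/-3 = 45
x(2) = (162 - 4·45) / -3 = -18/-3 = 6

6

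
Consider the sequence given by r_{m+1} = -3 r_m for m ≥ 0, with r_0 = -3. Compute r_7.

r_1 = -3*(-3) = 9
r_2 = -3*9 = -27
r_3 = -3*(-27) = 81
r_4 = -3*81 = -243
r_5 = -3*(-243) = 729
r_6 = -3*729 = -2187
r_7 = -3*(-2187) = 6561

6561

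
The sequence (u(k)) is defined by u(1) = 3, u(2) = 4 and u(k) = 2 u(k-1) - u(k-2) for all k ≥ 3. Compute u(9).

u(3) = 2·4 - 3 = 5
u(4) = 2·5 - 4 = 6
u(5) = 2·6 - 5 = 7
u(6) = 2·7 - 6 = 8
u(7) = 2·8 - 7 = 9
u(8) = 2·9 - 8 = 10
u(9) = 2·10 - 9 = 11

11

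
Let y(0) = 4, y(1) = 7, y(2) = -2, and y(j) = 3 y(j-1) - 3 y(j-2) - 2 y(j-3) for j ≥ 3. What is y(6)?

-281

y(3) = 3*(-2) - 3*7 - 2*4 = -35
y(4) = 3*(-35) - 3*(-2) - 2*7 = -113
y(5) = 3*(-113) - 3*(-35) - 2*(-2) = -230
y(6) = 3*(-230) - 3*(-113) - 2*(-35) = -281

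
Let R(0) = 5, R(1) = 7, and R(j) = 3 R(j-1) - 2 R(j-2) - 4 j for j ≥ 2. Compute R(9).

-4853

R(2) = 3·7 - 2·5 - 8 = 3
R(3) = 3·3 - 2·7 - 12 = -17
R(4) = 3·(-17) - 2·3 - 16 = -73
R(5) = 3·(-73) - 2·(-17) - 20 = -205
R(6) = 3·(-205) - 2·(-73) - 24 = -493
R(7) = 3·(-493) - 2·(-205) - 28 = -1097
R(8) = 3·(-1097) - 2·(-493) - 32 = -2337
R(9) = 3·(-2337) - 2·(-1097) - 36 = -4853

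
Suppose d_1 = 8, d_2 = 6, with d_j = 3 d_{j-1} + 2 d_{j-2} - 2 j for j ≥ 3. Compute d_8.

13836

d_3 = 3*6 + 2*8 - 6 = 28
d_4 = 3*28 + 2*6 - 8 = 88
d_5 = 3*88 + 2*28 - 10 = 310
d_6 = 3*310 + 2*88 - 12 = 1094
d_7 = 3*1094 + 2*310 - 14 = 3888
d_8 = 3*3888 + 2*1094 - 16 = 13836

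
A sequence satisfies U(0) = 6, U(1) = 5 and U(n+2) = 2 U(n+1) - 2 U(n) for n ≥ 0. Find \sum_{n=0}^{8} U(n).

111

U(2) = 2*5 - 2*6 = -2
U(3) = 2*(-2) - 2*5 = -14
U(4) = 2*(-14) - 2*(-2) = -24
U(5) = 2*(-24) - 2*(-14) = -20
U(6) = 2*(-20) - 2*(-24) = 8
U(7) = 2*8 - 2*(-20) = 56
U(8) = 2*56 - 2*8 = 96
Sum = 6 + 5 + (-2) + (-14) + (-24) + (-20) + 8 + 56 + 96 = 111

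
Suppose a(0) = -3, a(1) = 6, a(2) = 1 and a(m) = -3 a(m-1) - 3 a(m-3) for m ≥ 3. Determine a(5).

105

a(3) = -3·1 - 3·(-3) = 6
a(4) = -3·6 - 3·6 = -36
a(5) = -3·(-36) - 3·1 = 105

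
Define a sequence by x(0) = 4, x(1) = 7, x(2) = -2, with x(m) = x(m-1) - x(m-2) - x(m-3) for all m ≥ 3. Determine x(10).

x(3) = (-2) - 7 - 4 = -13
x(4) = (-13) - (-2) - 7 = -18
x(5) = (-18) - (-13) - (-2) = -3
x(6) = (-3) - (-18) - (-13) = 28
x(7) = 28 - (-3) - (-18) = 49
x(8) = 49 - 28 - (-3) = 24
x(9) = 24 - 49 - 28 = -53
x(10) = (-53) - 24 - 49 = -126

-126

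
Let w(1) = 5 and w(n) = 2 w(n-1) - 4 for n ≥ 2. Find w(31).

1073741828

The fixed point is -4/(1 - 2) = 4, so w(n) - 4 = 2(w(n-1) - 4).
Hence w(n) = 1·2^{n-1} + 4.
w(31) = 1·2^{30} + 4 = 1·1073741824 + 4 = 1073741828.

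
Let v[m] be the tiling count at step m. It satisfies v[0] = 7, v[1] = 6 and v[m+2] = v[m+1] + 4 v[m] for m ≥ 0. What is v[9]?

19338

v[2] = 6 + 4*7 = 34
v[3] = 34 + 4*6 = 58
v[4] = 58 + 4*34 = 194
v[5] = 194 + 4*58 = 426
v[6] = 426 + 4*194 = 1202
v[7] = 1202 + 4*426 = 2906
v[8] = 2906 + 4*1202 = 7714
v[9] = 7714 + 4*2906 = 19338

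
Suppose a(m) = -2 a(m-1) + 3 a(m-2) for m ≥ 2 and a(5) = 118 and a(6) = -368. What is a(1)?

-2

Rearranging, a(m-2) = (a(m) + 2 a(m-1)) / 3.
a(4) = (-368 + 2·118) / 3 = -132/3 = -44
a(3) = (118 + 2·(-44)) / 3 = 30/3 = 10
a(2) = (-44 + 2·10) / 3 = -24/3 = -8
a(1) = (10 + 2·(-8)) / 3 = -6/3 = -2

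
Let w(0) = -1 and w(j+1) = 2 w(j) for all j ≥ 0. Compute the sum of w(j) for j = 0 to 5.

-63

w(1) = 2(-1) = -2
w(2) = 2(-2) = -4
w(3) = 2(-4) = -8
w(4) = 2(-8) = -16
w(5) = 2(-16) = -32
Sum = (-1) + (-2) + (-4) + (-8) + (-16) + (-32) = -63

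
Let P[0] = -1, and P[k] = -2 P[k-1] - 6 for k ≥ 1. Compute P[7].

-130

P[1] = -2(-1) - 6 = -4
P[2] = -2(-4) - 6 = 2
P[3] = -2(2) - 6 = -10
P[4] = -2(-10) - 6 = 14
P[5] = -2(14) - 6 = -34
P[6] = -2(-34) - 6 = 62
P[7] = -2(62) - 6 = -130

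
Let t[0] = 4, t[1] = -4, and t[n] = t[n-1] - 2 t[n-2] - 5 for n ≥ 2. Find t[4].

15

t[2] = (-4) - 2·4 - 5 = -17
t[3] = (-17) - 2·(-4) - 5 = -14
t[4] = (-14) - 2·(-17) - 5 = 15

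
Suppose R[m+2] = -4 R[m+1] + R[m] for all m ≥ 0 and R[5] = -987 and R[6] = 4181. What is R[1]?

Rearranging, R[m-2] = R[m] + 4 R[m-1].
R[4] = 4181 + 4(-987) = 233
R[3] = -987 + 4(233) = -55
R[2] = 233 + 4(-55) = 13
R[1] = -55 + 4(13) = -3

-3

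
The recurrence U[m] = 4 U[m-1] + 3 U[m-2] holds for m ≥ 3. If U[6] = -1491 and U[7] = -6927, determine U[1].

Rearranging, U[m-2] = (U[m] - 4 U[m-1]) / 3.
U[5] = (-6927 - 4*(-1491)) / 3 = -963/3 = -321
U[4] = (-1491 - 4*(-321)) / 3 = -207/3 = -69
U[3] = (-321 - 4*(-69)) / 3 = -45/3 = -15
U[2] = (-69 - 4*(-15)) / 3 = -9/3 = -3
U[1] = (-15 - 4*(-3)) / 3 = -3/3 = -1

-1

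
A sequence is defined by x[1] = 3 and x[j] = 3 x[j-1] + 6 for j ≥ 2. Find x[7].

x[2] = 3·3 + 6 = 15
x[3] = 3·15 + 6 = 51
x[4] = 3·51 + 6 = 159
x[5] = 3·159 + 6 = 483
x[6] = 3·483 + 6 = 1455
x[7] = 3·1455 + 6 = 4371

4371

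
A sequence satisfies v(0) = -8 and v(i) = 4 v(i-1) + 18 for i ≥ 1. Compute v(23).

-140737488355334

The fixed point is 18/(1 - 4) = -6, so v(i) + 6 = 4(v(i-1) + 6).
Hence v(i) = -2·4^i - 6.
v(23) = -2·4^{23} - 6 = -2·70368744177664 - 6 = -140737488355334.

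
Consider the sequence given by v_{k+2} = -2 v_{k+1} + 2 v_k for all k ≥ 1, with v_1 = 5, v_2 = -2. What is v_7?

v_3 = -2·(-2) + 2·5 = 14
v_4 = -2·14 + 2·(-2) = -32
v_5 = -2·(-32) + 2·14 = 92
v_6 = -2·92 + 2·(-32) = -248
v_7 = -2·(-248) + 2·92 = 680

680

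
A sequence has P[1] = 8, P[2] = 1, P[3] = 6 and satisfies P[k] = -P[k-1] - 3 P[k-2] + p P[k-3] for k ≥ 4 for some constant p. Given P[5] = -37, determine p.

P[4] = -9 + 8p
P[5] = -9 - 7p
So -9 - 7p = -37, giving p = 4.

4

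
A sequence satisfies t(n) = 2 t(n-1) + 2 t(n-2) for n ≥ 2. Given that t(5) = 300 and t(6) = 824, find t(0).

Rearranging, t(n-2) = (t(n) - 2 t(n-1)) / 2.
t(4) = (824 - 2·300) / 2 = 224/2 = 112
t(3) = (300 - 2·112) / 2 = 76/2 = 38
t(2) = (112 - 2·38) / 2 = 36/2 = 18
t(1) = (38 - 2·18) / 2 = 2/2 = 1
t(0) = (18 - 2·1) / 2 = 16/2 = 8

8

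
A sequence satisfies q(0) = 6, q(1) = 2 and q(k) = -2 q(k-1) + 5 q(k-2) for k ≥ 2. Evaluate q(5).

q(2) = -2(2) + 5(6) = 26
q(3) = -2(26) + 5(2) = -42
q(4) = -2(-42) + 5(26) = 214
q(5) = -2(214) + 5(-42) = -638

-638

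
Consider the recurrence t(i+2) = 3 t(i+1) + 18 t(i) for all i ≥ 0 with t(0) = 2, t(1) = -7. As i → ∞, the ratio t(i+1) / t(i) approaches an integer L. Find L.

6

The characteristic equation is r^2 - 3r - 18 = 0, which factors as (r - 6)(r + 3) = 0.
So the roots are 6 and -3. Since |6| > |-3| and the coefficient of 6^i is non-zero, the ratio tends to 6.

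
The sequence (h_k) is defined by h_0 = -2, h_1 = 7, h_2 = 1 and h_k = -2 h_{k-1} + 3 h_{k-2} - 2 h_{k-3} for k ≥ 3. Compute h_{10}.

-56939

h_3 = -2·1 + 3·7 - 2·(-2) = 23
h_4 = -2·23 + 3·1 - 2·7 = -57
h_5 = -2·(-57) + 3·23 - 2·1 = 181
h_6 = -2·181 + 3·(-57) - 2·23 = -579
h_7 = -2·(-579) + 3·181 - 2·(-57) = 1815
h_8 = -2·1815 + 3·(-579) - 2·181 = -5729
h_9 = -2·(-5729) + 3·1815 - 2·(-579) = 18061
h_{10} = -2·18061 + 3·(-5729) - 2·1815 = -56939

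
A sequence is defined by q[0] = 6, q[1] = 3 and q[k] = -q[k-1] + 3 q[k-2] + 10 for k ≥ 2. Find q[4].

q[2] = -3 + 3*6 + 10 = 25
q[3] = -25 + 3*3 + 10 = -6
q[4] = -(-6) + 3*25 + 10 = 91

91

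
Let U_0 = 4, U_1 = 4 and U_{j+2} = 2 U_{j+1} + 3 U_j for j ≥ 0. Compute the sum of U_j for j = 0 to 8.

U_2 = 2·4 + 3·4 = 20
U_3 = 2·20 + 3·4 = 52
U_4 = 2·52 + 3·20 = 164
U_5 = 2·164 + 3·52 = 484
U_6 = 2·484 + 3·164 = 1460
U_7 = 2·1460 + 3·484 = 4372
U_8 = 2·4372 + 3·1460 = 13124
Sum = 4 + 4 + 20 + 52 + 164 + 484 + 1460 + 4372 + 13124 = 19684

19684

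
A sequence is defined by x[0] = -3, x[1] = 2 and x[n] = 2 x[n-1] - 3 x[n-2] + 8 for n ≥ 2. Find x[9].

x[2] = 2·2 - 3·(-3) + 8 = 21
x[3] = 2·21 - 3·2 + 8 = 44
x[4] = 2·44 - 3·21 + 8 = 33
x[5] = 2·33 - 3·44 + 8 = -58
x[6] = 2·(-58) - 3·33 + 8 = -207
x[7] = 2·(-207) - 3·(-58) + 8 = -232
x[8] = 2·(-232) - 3·(-207) + 8 = 165
x[9] = 2·165 - 3·(-232) + 8 = 1034

1034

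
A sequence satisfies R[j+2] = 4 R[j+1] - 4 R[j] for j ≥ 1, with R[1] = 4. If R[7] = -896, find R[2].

Let R[2] = w.
R[3] = -16 + 4w
R[4] = -64 + 12w
R[5] = -192 + 32w
R[6] = -512 + 80w
R[7] = -1280 + 192w
So -1280 + 192w = -896, giving w = 2.

2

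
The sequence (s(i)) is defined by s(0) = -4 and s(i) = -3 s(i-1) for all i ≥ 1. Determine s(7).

s(1) = -3(-4) = 12
s(2) = -3(12) = -36
s(3) = -3(-36) = 108
s(4) = -3(108) = -324
s(5) = -3(-324) = 972
s(6) = -3(972) = -2916
s(7) = -3(-2916) = 8748

8748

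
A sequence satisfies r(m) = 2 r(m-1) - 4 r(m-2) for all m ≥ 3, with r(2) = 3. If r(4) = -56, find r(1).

Let r(1) = z.
r(3) = 6 - 4z
r(4) = -8z
So -8z = -56, giving z = 7.

7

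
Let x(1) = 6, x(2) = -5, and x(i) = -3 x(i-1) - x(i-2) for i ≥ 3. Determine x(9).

x(3) = -3·(-5) - 6 = 9
x(4) = -3·9 - (-5) = -22
x(5) = -3·(-22) - 9 = 57
x(6) = -3·57 - (-22) = -149
x(7) = -3·(-149) - 57 = 390
x(8) = -3·390 - (-149) = -1021
x(9) = -3·(-1021) - 390 = 2673

2673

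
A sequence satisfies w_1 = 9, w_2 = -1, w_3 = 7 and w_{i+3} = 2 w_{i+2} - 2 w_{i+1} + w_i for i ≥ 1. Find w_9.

7

w_4 = 2*7 - 2*(-1) + 9 = 25
w_5 = 2*25 - 2*7 + (-1) = 35
w_6 = 2*35 - 2*25 + 7 = 27
w_7 = 2*27 - 2*35 + 25 = 9
w_8 = 2*9 - 2*27 + 35 = -1
w_9 = 2*(-1) - 2*9 + 27 = 7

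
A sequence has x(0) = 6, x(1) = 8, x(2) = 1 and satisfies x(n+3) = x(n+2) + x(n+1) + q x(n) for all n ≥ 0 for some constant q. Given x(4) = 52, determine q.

x(3) = 9 + 6q
x(4) = 10 + 14q
So 10 + 14q = 52, giving q = 3.

3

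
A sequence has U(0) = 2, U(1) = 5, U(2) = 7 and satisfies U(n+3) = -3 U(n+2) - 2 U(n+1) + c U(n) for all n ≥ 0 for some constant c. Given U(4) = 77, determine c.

U(3) = -31 + 2c
U(4) = 79 - c
So 79 - c = 77, giving c = 2.

2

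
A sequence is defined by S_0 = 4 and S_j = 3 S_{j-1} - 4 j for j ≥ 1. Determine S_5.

256

S_1 = 3(4) - 4 = 8
S_2 = 3(8) - 8 = 16
S_3 = 3(16) - 12 = 36
S_4 = 3(36) - 16 = 92
S_5 = 3(92) - 20 = 256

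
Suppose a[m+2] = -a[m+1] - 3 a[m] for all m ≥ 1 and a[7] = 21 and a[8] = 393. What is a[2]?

Rearranging, a[m-2] = (a[m] + a[m-1]) / -3.
a[6] = (393 + 21) / -3 = 414/-3 = -138
a[5] = (21 + (-138)) / -3 = -117/-3 = 39
a[4] = (-138 + 39) / -3 = -99/-3 = 33
a[3] = (39 + 33) / -3 = 72/-3 = -24
a[2] = (33 + (-24)) / -3 = 9/-3 = -3

-3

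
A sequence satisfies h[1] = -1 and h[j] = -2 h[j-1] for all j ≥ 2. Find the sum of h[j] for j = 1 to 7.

-43

h[2] = -2*(-1) = 2
h[3] = -2*2 = -4
h[4] = -2*(-4) = 8
h[5] = -2*8 = -16
h[6] = -2*(-16) = 32
h[7] = -2*32 = -64
Sum = (-1) + 2 + (-4) + 8 + (-16) + 32 + (-64) = -43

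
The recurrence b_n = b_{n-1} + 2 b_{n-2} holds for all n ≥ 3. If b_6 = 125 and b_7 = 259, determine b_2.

5

Rearranging, b_{n-2} = (b_n - b_{n-1}) / 2.
b_5 = (259 - 125) / 2 = 134/2 = 67
b_4 = (125 - 67) / 2 = 58/2 = 29
b_3 = (67 - 29) / 2 = 38/2 = 19
b_2 = (29 - 19) / 2 = 10/2 = 5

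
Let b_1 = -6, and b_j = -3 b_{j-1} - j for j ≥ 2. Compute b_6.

b_2 = -3·(-6) - 2 = 16
b_3 = -3·16 - 3 = -51
b_4 = -3·(-51) - 4 = 149
b_5 = -3·149 - 5 = -452
b_6 = -3·(-452) - 6 = 1350

1350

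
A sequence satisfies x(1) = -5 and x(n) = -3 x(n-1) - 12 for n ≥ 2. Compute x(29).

The fixed point is -12/(1 + 3) = -3, so x(n) + 3 = -3(x(n-1) + 3).
Hence x(n) = -2·(-3)^{n-1} - 3.
x(29) = -2·(-3)^{28} - 3 = -2·22876792454961 - 3 = -45753584909925.

-45753584909925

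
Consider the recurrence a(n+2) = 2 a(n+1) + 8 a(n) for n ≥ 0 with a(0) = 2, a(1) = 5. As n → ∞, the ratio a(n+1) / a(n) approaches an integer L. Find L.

The characteristic equation is r^2 - 2r - 8 = 0, which factors as (r - 4)(r + 2) = 0.
So the roots are 4 and -2. Since |4| > |-2| and the coefficient of 4^n is non-zero, the ratio tends to 4.

4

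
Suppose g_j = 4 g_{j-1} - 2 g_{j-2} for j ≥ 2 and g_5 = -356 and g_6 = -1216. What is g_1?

Rearranging, g_{j-2} = (g_j - 4 g_{j-1}) / -2.
g_4 = (-1216 - 4·(-356)) / -2 = 208/-2 = -104
g_3 = (-356 - 4·(-104)) / -2 = 60/-2 = -30
g_2 = (-104 - 4·(-30)) / -2 = 16/-2 = -8
g_1 = (-30 - 4·(-8)) / -2 = 2/-2 = -1

-1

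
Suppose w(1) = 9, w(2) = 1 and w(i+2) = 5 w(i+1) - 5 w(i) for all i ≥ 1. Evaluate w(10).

-543125

w(3) = 5·1 - 5·9 = -40
w(4) = 5·(-40) - 5·1 = -205
w(5) = 5·(-205) - 5·(-40) = -825
w(6) = 5·(-825) - 5·(-205) = -3100
w(7) = 5·(-3100) - 5·(-825) = -11375
w(8) = 5·(-11375) - 5·(-3100) = -41375
w(9) = 5·(-41375) - 5·(-11375) = -150000
w(10) = 5·(-150000) - 5·(-41375) = -543125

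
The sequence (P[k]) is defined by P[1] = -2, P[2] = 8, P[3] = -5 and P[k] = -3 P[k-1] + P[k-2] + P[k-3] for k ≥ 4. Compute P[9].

P[4] = -3*(-5) + 8 + (-2) = 21
P[5] = -3*21 + (-5) + 8 = -60
P[6] = -3*(-60) + 21 + (-5) = 196
P[7] = -3*196 + (-60) + 21 = -627
P[8] = -3*(-627) + 196 + (-60) = 2017
P[9] = -3*2017 + (-627) + 196 = -6482

-6482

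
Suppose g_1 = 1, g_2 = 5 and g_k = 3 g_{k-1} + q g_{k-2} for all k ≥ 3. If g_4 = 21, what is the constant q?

g_3 = 15 + q
g_4 = 45 + 8q
So 45 + 8q = 21, giving q = -3.

-3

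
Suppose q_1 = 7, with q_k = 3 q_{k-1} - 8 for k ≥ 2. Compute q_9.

19687

q_2 = 3*7 - 8 = 13
q_3 = 3*13 - 8 = 31
q_4 = 3*31 - 8 = 85
q_5 = 3*85 - 8 = 247
q_6 = 3*247 - 8 = 733
q_7 = 3*733 - 8 = 2191
q_8 = 3*2191 - 8 = 6565
q_9 = 3*6565 - 8 = 19687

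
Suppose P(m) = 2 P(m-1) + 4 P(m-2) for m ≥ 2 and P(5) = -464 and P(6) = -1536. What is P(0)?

Rearranging, P(m-2) = (P(m) - 2 P(m-1)) / 4.
P(4) = (-1536 - 2(-464)) / 4 = -608/4 = -152
P(3) = (-464 - 2(-152)) / 4 = -160/4 = -40
P(2) = (-152 - 2(-40)) / 4 = -72/4 = -18
P(1) = (-40 - 2(-18)) / 4 = -4/4 = -1
P(0) = (-18 - 2(-1)) / 4 = -16/4 = -4

-4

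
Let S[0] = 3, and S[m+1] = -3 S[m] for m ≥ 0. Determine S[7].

-6561

S[1] = -3*3 = -9
S[2] = -3*(-9) = 27
S[3] = -3*27 = -81
S[4] = -3*(-81) = 243
S[5] = -3*243 = -729
S[6] = -3*(-729) = 2187
S[7] = -3*2187 = -6561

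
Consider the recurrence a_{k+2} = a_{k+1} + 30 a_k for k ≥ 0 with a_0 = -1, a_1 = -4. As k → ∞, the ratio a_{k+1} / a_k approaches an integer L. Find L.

The characteristic equation is r^2 - r - 30 = 0, which factors as (r - 6)(r + 5) = 0.
So the roots are 6 and -5. Since |6| > |-5| and the coefficient of 6^k is non-zero, the ratio tends to 6.

6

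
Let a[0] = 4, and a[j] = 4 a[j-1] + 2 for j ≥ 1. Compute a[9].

1223338

a[1] = 4*4 + 2 = 18
a[2] = 4*18 + 2 = 74
a[3] = 4*74 + 2 = 298
a[4] = 4*298 + 2 = 1194
a[5] = 4*1194 + 2 = 4778
a[6] = 4*4778 + 2 = 19114
a[7] = 4*19114 + 2 = 76458
a[8] = 4*76458 + 2 = 305834
a[9] = 4*305834 + 2 = 1223338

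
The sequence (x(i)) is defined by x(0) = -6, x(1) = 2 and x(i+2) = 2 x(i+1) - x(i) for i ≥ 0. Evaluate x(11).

x(2) = 2(2) - (-6) = 10
x(3) = 2(10) - 2 = 18
x(4) = 2(18) - 10 = 26
x(5) = 2(26) - 18 = 34
x(6) = 2(34) - 26 = 42
x(7) = 2(42) - 34 = 50
x(8) = 2(50) - 42 = 58
x(9) = 2(58) - 50 = 66
x(10) = 2(66) - 58 = 74
x(11) = 2(74) - 66 = 82

82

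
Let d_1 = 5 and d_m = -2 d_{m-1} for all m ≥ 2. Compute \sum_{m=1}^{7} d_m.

d_2 = -2·5 = -10
d_3 = -2·(-10) = 20
d_4 = -2·20 = -40
d_5 = -2·(-40) = 80
d_6 = -2·80 = -160
d_7 = -2·(-160) = 320
Sum = 5 + (-10) + 20 + (-40) + 80 + (-160) + 320 = 215

215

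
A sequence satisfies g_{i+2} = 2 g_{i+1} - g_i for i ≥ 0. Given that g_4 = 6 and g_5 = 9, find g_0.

Rearranging, g_{i-2} = -(g_i - 2 g_{i-1}).
g_3 = -(9 - 2*6) = 3
g_2 = -(6 - 2*3) = 0
g_1 = -(3 - 2*0) = -3
g_0 = -(0 - 2*(-3)) = -6

-6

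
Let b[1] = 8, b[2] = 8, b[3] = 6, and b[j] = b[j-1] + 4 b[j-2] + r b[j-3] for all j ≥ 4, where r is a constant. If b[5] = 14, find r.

-3

b[4] = 38 + 8r
b[5] = 62 + 16r
So 62 + 16r = 14, giving r = -3.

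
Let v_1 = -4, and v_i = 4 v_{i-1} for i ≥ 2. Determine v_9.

v_2 = 4*(-4) = -16
v_3 = 4*(-16) = -64
v_4 = 4*(-64) = -256
v_5 = 4*(-256) = -1024
v_6 = 4*(-1024) = -4096
v_7 = 4*(-4096) = -16384
v_8 = 4*(-16384) = -65536
v_9 = 4*(-65536) = -262144

-262144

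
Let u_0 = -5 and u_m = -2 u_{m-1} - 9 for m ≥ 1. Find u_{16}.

-131075

The fixed point is -9/(1 + 2) = -3, so u_m + 3 = -2(u_{m-1} + 3).
Hence u_m = -2·(-2)^m - 3.
u_{16} = -2·(-2)^{16} - 3 = -2·65536 - 3 = -131075.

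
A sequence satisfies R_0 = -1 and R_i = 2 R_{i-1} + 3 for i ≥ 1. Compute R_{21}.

The fixed point is 3/(1 - 2) = -3, so R_i + 3 = 2(R_{i-1} + 3).
Hence R_i = 2·2^i - 3.
R_{21} = 2·2^{21} - 3 = 2·2097152 - 3 = 4194301.

4194301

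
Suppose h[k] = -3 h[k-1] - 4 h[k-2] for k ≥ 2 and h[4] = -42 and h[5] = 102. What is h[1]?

Rearranging, h[k-2] = (h[k] + 3 h[k-1]) / -4.
h[3] = (102 + 3·(-42)) / -4 = -24/-4 = 6
h[2] = (-42 + 3·6) / -4 = -24/-4 = 6
h[1] = (6 + 3·6) / -4 = 24/-4 = -6

-6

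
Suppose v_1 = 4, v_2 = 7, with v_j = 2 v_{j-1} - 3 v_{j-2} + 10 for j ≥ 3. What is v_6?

v_3 = 2*7 - 3*4 + 10 = 12
v_4 = 2*12 - 3*7 + 10 = 13
v_5 = 2*13 - 3*12 + 10 = 0
v_6 = 2*0 - 3*13 + 10 = -29

-29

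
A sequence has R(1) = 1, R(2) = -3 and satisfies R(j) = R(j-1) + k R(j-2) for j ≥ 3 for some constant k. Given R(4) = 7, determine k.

R(3) = -3 + k
R(4) = -3 - 2k
So -3 - 2k = 7, giving k = -5.

-5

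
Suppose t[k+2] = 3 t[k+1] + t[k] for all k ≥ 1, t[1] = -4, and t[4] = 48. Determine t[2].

6

Let t[2] = w.
t[3] = -4 + 3w
t[4] = -12 + 10w
So -12 + 10w = 48, giving w = 6.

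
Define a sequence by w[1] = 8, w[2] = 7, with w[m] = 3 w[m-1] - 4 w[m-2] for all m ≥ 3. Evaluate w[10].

3571

w[3] = 3·7 - 4·8 = -11
w[4] = 3·(-11) - 4·7 = -61
w[5] = 3·(-61) - 4·(-11) = -139
w[6] = 3·(-139) - 4·(-61) = -173
w[7] = 3·(-173) - 4·(-139) = 37
w[8] = 3·37 - 4·(-173) = 803
w[9] = 3·803 - 4·37 = 2261
w[10] = 3·2261 - 4·803 = 3571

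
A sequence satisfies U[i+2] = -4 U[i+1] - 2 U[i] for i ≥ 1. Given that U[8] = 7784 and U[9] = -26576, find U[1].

-5

Rearranging, U[i-2] = (U[i] + 4 U[i-1]) / -2.
U[7] = (-26576 + 4(7784)) / -2 = 4560/-2 = -2280
U[6] = (7784 + 4(-2280)) / -2 = -1336/-2 = 668
U[5] = (-2280 + 4(668)) / -2 = 392/-2 = -196
U[4] = (668 + 4(-196)) / -2 = -116/-2 = 58
U[3] = (-196 + 4(58)) / -2 = 36/-2 = -18
U[2] = (58 + 4(-18)) / -2 = -14/-2 = 7
U[1] = (-18 + 4(7)) / -2 = 10/-2 = -5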